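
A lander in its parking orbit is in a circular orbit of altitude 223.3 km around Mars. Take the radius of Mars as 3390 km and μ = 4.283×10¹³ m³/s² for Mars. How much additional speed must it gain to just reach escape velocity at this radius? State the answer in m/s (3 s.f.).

Δv ≈ 1430 m/s

r = 3390 + 223.3 = 3613.3 km = 3.6133×10⁶ m.
Circular speed v_c = √(μ/r) = 3443 m/s.
Escape speed v_esc = √(2μ/r) = √2 × v_c = 4869 m/s.
Δv = v_esc − v_c = 1426 m/s.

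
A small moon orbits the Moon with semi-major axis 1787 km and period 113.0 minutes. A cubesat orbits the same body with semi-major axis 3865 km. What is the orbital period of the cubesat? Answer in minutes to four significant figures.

Kepler's third law: T² ∝ a³, so T₂ = T₁ (a₂/a₁)^(3/2).
a₂/a₁ = 2.163, (a₂/a₁)^(3/2) = 3.181.
T₂ = 113.0 × 3.181 = 359.4 minutes.

T₂ ≈ 359.4 minutes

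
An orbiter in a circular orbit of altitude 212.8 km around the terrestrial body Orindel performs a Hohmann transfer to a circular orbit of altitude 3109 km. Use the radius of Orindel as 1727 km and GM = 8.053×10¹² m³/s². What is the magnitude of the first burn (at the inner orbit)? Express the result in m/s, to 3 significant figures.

Δv ≈ 397 m/s

r₁ = 1727 + 212.8 = 1939.8 km = 1.9398×10⁶ m.
r₂ = 1727 + 3109 = 4836.0 km = 4.8360×10⁶ m.
Transfer ellipse a_t = (r₁ + r₂)/2 = 3.388×10⁶ m.
At r₁: circular v_c1 = √(μ/r₁) = 2038 m/s; transfer-periapsis v_p = √[μ(2/r₁ − 1/a_t)] = 2434 m/s.
Δv₁ = v_p − v_c1 = 396.8 m/s.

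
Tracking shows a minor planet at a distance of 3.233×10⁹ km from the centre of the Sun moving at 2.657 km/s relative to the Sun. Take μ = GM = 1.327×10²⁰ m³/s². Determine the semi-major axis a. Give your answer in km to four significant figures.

a ≈ 1.769×10⁹ km

r = 3.233×10¹² m.
Specific orbital energy ε = v²/2 − μ/r = (2657)²/2 − 1.327×10²⁰/3.233×10¹² = -3.752×10⁷ J/kg.
Since ε = −μ/(2a), a = −μ/(2ε) = 1.769×10¹² m = 1.7686×10⁹ km.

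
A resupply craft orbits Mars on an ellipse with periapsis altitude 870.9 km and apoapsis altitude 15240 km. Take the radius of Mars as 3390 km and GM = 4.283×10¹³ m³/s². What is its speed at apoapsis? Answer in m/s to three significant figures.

r_p = 3390 + 870.9 = 4260.9 km = 4.2609×10⁶ m.
r_a = 3390 + 15240 = 18630 km = 1.8630×10⁷ m.
Semi-major axis a = (r_p + r_a)/2 = 11445 km = 1.145×10⁷ m.
Vis-viva: v² = μ(2/r − 1/a) = 4.283×10¹³ × (1.074×10⁻⁷ − 8.737×10⁻⁸) = 8.559×10⁵ m²/s².
v = 925.1 m/s.

v ≈ 925 m/s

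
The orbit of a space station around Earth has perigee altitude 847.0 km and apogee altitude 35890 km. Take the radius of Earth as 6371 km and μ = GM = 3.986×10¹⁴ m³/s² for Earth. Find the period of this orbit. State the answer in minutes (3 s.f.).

T ≈ 645 minutes

r_p = 6371 + 847.0 = 7218.0 km = 7.2180×10⁶ m.
r_a = 6371 + 35890 = 42261 km = 4.2261×10⁷ m.
Semi-major axis a = (r_p + r_a)/2 = (7218.0 + 42261)/2 = 24740 km = 2.474×10⁷ m.
By Kepler's third law T = 2π√(a³/μ) = 2π × 6.163×10³ = 3.873×10⁴ s.
= 645.4 minutes.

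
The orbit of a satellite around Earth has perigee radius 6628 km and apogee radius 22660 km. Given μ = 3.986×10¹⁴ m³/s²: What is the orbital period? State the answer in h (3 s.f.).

T ≈ 4.90 h

Semi-major axis a = (r_p + r_a)/2 = (6628.0 + 22660)/2 = 14644 km = 1.464×10⁷ m.
By Kepler's third law T = 2π√(a³/μ) = 2π × 2.807×10³ = 1.764×10⁴ s.
= 4.899 h.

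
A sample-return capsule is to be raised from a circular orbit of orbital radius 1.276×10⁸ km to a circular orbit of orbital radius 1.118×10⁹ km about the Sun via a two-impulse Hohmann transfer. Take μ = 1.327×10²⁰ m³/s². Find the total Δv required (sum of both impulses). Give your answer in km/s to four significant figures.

r₁ = 1.276×10⁸ km = 1.276×10¹¹ m.
r₂ = 1.118×10⁹ km = 1.118×10¹² m.
Transfer ellipse a_t = (r₁ + r₂)/2 = 6.228×10¹¹ m.
At r₁: circular v_c1 = √(μ/r₁) = 32250 m/s; transfer-perihelion v_p = √[μ(2/r₁ − 1/a_t)] = 43210 m/s.
Δv₁ = v_p − v_c1 = 10960 m/s.
At r₂: circular v_c2 = √(μ/r₂) = 10890 m/s; transfer-aphelion v_a = √[μ(2/r₂ − 1/a_t)] = 4931 m/s.
Δv₂ = v_c2 − v_a = 5963 m/s.
Total Δv = Δv₁ + Δv₂ = 16920 m/s = 16.92 km/s.

Δv_total ≈ 16.92 km/s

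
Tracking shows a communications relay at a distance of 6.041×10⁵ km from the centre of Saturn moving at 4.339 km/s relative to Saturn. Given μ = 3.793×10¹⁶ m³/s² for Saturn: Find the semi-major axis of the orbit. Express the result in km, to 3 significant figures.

r = 6.041×10⁸ m.
Vis-viva rearranged: 1/a = 2/r − v²/μ = 3.311×10⁻⁹ − 4.964×10⁻¹⁰ = 2.814×10⁻⁹ m⁻¹.
a = 3.553×10⁸ m = 3.5532×10⁵ km.

a ≈ 3.55×10⁵ km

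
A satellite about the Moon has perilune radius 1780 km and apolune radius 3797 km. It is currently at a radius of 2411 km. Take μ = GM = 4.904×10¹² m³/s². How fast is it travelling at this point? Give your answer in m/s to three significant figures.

v ≈ 1520 m/s

Semi-major axis a = (r_p + r_a)/2 = 2788.5 km = 2.788×10⁶ m.
Vis-viva: v² = μ(2/r − 1/a) = 4.904×10¹² × (8.295×10⁻⁷ − 3.586×10⁻⁷) = 2.309×10⁶ m²/s².
v = 1520 m/s.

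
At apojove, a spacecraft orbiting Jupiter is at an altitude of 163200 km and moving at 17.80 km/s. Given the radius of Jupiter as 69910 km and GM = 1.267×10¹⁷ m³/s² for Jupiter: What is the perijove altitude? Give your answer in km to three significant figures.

perijove altitude ≈ 26000 km

r_a = 69910 + 163200 = 2.3311×10⁵ km = 2.331×10⁸ m.
Specific energy ε = v²/2 − μ/r = -3.851×10⁸ J/kg, so a = −μ/(2ε) = 1.645×10⁸ m.
The apsides satisfy r_p + r_a = 2a, so the perijove radius is 2a − r_a = 9.590×10⁷ m = 95895 km.
Perijove altitude = 95895 − 69910 = 25985 km.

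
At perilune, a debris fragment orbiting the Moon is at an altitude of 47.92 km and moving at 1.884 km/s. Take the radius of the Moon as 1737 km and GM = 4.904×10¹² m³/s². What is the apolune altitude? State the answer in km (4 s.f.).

r_p = 1737 + 47.92 = 1784.9 km = 1.785×10⁶ m.
Specific energy ε = v²/2 − μ/r = -9.727×10⁵ J/kg, so a = −μ/(2ε) = 2.521×10⁶ m.
The apsides satisfy r_p + r_a = 2a, so the apolune radius is 2a − r_p = 3.257×10⁶ m = 3256.5 km.
Apolune altitude = 3256.5 − 1737 = 1519.5 km.

apolune altitude ≈ 1520 km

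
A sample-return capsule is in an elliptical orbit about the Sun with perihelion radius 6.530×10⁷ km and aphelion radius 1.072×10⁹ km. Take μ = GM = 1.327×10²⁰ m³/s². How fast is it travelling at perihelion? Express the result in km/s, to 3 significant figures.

Semi-major axis a = (r_p + r_a)/2 = 5.6865×10⁸ km = 5.686×10¹¹ m.
Vis-viva: v² = μ(2/r − 1/a) = 1.327×10²⁰ × (3.063×10⁻¹¹ − 1.759×10⁻¹²) = 3.831×10⁹ m²/s².
v = 61890 m/s = 61.89 km/s.

v ≈ 61.9 km/s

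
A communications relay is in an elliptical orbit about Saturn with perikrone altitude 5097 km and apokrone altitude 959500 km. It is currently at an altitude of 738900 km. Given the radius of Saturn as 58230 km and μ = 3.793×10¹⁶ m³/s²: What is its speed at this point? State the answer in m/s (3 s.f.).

r_p = 58230 + 5097 = 63327 km = 6.3327×10⁷ m.
r_a = 58230 + 959500 = 1017700 km = 1.0177×10⁹ m.
r = 58230 + 738900 = 7.9713×10⁵ km = 7.971×10⁸ m.
Semi-major axis a = (r_p + r_a)/2 = 5.4053×10⁵ km = 5.405×10⁸ m.
Vis-viva: v² = μ(2/r − 1/a) = 3.793×10¹⁶ × (2.509×10⁻⁹ − 1.850×10⁻⁹) = 2.499×10⁷ m²/s².
v = 4999 m/s.

v ≈ 5000 m/s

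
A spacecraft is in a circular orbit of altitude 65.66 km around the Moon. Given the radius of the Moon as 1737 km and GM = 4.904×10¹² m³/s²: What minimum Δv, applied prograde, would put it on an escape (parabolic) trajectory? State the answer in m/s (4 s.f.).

r = 1737 + 65.66 = 1802.7 km = 1.8027×10⁶ m.
Circular speed v_c = √(μ/r) = 1649 m/s.
Escape speed v_esc = √(2μ/r) = √2 × v_c = 2333 m/s.
Δv = v_esc − v_c = 683.2 m/s.

Δv ≈ 683.2 m/s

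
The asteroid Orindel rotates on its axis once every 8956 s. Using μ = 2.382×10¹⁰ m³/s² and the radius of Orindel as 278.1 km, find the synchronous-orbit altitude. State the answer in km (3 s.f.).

h_sync ≈ 86.3 km

A synchronous orbit has period T, so by Kepler's third law a = (μT²/4π²)^(1/3).
μT²/4π² = 2.382×10¹⁰ × (8.956×10³)² / 39.48 = 4.840×10¹⁶ m³.
a = 3.644×10⁵ m = 364.42 km.
Altitude h = a − R = 364.42 − 278.1 = 86.321 km.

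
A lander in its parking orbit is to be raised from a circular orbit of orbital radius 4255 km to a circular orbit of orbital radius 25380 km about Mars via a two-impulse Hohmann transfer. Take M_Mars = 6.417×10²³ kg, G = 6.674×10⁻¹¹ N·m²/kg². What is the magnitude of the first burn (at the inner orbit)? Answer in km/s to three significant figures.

Δv ≈ 0.98 km/s

μ = GM = 6.674×10⁻¹¹ × 6.417×10²³ = 4.283×10¹³ m³/s².
r₁ = 4255 km = 4.255×10⁶ m.
r₂ = 25380 km = 2.538×10⁷ m.
Transfer ellipse a_t = (r₁ + r₂)/2 = 1.482×10⁷ m.
At r₁: circular v_c1 = √(μ/r₁) = 3173 m/s; transfer-periapsis v_p = √[μ(2/r₁ − 1/a_t)] = 4152 m/s.
Δv₁ = v_p − v_c1 = 979.5 m/s.
= 0.9795 km/s.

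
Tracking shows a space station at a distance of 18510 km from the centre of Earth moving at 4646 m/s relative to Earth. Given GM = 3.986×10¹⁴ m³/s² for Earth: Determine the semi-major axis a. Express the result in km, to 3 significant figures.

r = 1.851×10⁷ m.
Vis-viva rearranged: 1/a = 2/r − v²/μ = 1.080×10⁻⁷ − 5.415×10⁻⁸ = 5.390×10⁻⁸ m⁻¹.
a = 1.855×10⁷ m = 18554 km.

a ≈ 18600 km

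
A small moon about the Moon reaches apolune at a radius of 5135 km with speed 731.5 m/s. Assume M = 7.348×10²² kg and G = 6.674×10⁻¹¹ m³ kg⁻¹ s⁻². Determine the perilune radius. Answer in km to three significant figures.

μ = GM = 6.674×10⁻¹¹ × 7.348×10²² = 4.904×10¹² m³/s².
r_a = 5.135×10⁶ m.
Specific energy ε = v²/2 − μ/r = -6.875×10⁵ J/kg, so a = −μ/(2ε) = 3.567×10⁶ m.
The apsides satisfy r_p + r_a = 2a, so the perilune radius is 2a − r_a = 1.998×10⁶ m = 1998.4 km.

perilune radius ≈ 2000 km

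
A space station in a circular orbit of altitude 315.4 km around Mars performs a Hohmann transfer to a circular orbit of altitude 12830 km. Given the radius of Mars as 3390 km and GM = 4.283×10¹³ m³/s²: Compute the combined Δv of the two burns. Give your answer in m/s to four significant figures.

Δv_total ≈ 1572 m/s

r₁ = 3390 + 315.4 = 3705.4 km = 3.7054×10⁶ m.
r₂ = 3390 + 12830 = 16220 km = 1.6220×10⁷ m.
Transfer ellipse a_t = (r₁ + r₂)/2 = 9.963×10⁶ m.
At r₁: circular v_c1 = √(μ/r₁) = 3400 m/s; transfer-periapsis v_p = √[μ(2/r₁ − 1/a_t)] = 4338 m/s.
Δv₁ = v_p − v_c1 = 938.2 m/s.
At r₂: circular v_c2 = √(μ/r₂) = 1625 m/s; transfer-apoapsis v_a = √[μ(2/r₂ − 1/a_t)] = 991.0 m/s.
Δv₂ = v_c2 − v_a = 634.0 m/s.
Total Δv = Δv₁ + Δv₂ = 1572 m/s.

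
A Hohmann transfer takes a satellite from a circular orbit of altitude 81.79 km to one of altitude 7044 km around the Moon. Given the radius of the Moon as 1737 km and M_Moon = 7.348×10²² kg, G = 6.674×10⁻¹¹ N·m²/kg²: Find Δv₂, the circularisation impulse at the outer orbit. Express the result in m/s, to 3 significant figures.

Δv ≈ 310 m/s

μ = GM = 6.674×10⁻¹¹ × 7.348×10²² = 4.904×10¹² m³/s².
r₁ = 1737 + 81.79 = 1818.8 km = 1.8188×10⁶ m.
r₂ = 1737 + 7044 = 8781.0 km = 8.7810×10⁶ m.
Transfer ellipse a_t = (r₁ + r₂)/2 = 5.300×10⁶ m.
At r₁: circular v_c1 = √(μ/r₁) = 1642 m/s; transfer-perilune v_p = √[μ(2/r₁ − 1/a_t)] = 2114 m/s.
At r₂: circular v_c2 = √(μ/r₂) = 747.3 m/s; transfer-apolune v_a = √[μ(2/r₂ − 1/a_t)] = 437.8 m/s.
Δv₂ = v_c2 − v_a = 309.5 m/s.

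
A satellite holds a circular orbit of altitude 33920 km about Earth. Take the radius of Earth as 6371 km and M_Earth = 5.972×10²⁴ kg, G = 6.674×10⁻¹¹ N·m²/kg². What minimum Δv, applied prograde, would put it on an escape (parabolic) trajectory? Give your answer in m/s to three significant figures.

μ = GM = 6.674×10⁻¹¹ × 5.972×10²⁴ = 3.986×10¹⁴ m³/s².
r = 6371 + 33920 = 40291 km = 4.0291×10⁷ m.
Circular speed v_c = √(μ/r) = 3145 m/s.
Escape speed v_esc = √(2μ/r) = √2 × v_c = 4448 m/s.
Δv = v_esc − v_c = 1303 m/s.

Δv ≈ 1300 m/s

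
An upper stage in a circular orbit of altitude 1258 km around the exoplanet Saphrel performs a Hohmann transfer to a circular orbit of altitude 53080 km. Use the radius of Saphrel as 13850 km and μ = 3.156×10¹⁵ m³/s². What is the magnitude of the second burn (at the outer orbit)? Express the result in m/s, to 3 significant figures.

r₁ = 13850 + 1258 = 15108 km = 1.5108×10⁷ m.
r₂ = 13850 + 53080 = 66930 km = 6.6930×10⁷ m.
Transfer ellipse a_t = (r₁ + r₂)/2 = 4.102×10⁷ m.
At r₁: circular v_c1 = √(μ/r₁) = 14450 m/s; transfer-periapsis v_p = √[μ(2/r₁ − 1/a_t)] = 18460 m/s.
At r₂: circular v_c2 = √(μ/r₂) = 6867 m/s; transfer-apoapsis v_a = √[μ(2/r₂ − 1/a_t)] = 4167 m/s.
Δv₂ = v_c2 − v_a = 2699 m/s.

Δv ≈ 2700 m/s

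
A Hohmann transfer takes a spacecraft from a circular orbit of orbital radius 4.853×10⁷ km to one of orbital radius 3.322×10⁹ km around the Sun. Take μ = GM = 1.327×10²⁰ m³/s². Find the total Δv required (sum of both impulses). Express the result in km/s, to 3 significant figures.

r₁ = 4.853×10⁷ km = 4.853×10¹⁰ m.
r₂ = 3.322×10⁹ km = 3.322×10¹² m.
Transfer ellipse a_t = (r₁ + r₂)/2 = 1.685×10¹² m.
At r₁: circular v_c1 = √(μ/r₁) = 52290 m/s; transfer-perihelion v_p = √[μ(2/r₁ − 1/a_t)] = 73420 m/s.
Δv₁ = v_p − v_c1 = 21130 m/s.
At r₂: circular v_c2 = √(μ/r₂) = 6320 m/s; transfer-aphelion v_a = √[μ(2/r₂ − 1/a_t)] = 1073 m/s.
Δv₂ = v_c2 − v_a = 5248 m/s.
Total Δv = Δv₁ + Δv₂ = 26370 m/s = 26.37 km/s.

Δv_total ≈ 26.4 km/s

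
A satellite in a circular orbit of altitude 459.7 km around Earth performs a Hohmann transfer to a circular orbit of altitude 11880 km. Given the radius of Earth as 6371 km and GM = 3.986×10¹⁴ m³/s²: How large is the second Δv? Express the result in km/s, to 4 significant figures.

Δv ≈ 1.224 km/s

r₁ = 6371 + 459.7 = 6830.7 km = 6.8307×10⁶ m.
r₂ = 6371 + 11880 = 18251 km = 1.8251×10⁷ m.
Transfer ellipse a_t = (r₁ + r₂)/2 = 1.254×10⁷ m.
At r₁: circular v_c1 = √(μ/r₁) = 7639 m/s; transfer-perigee v_p = √[μ(2/r₁ − 1/a_t)] = 9215 m/s.
At r₂: circular v_c2 = √(μ/r₂) = 4673 m/s; transfer-apogee v_a = √[μ(2/r₂ − 1/a_t)] = 3449 m/s.
Δv₂ = v_c2 − v_a = 1224 m/s.
= 1.224 km/s.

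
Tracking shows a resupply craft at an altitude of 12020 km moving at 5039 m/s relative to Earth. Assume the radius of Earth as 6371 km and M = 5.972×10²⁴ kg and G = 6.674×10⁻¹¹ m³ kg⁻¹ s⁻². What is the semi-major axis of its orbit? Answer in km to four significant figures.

a ≈ 22200 km

μ = GM = 6.674×10⁻¹¹ × 5.972×10²⁴ = 3.986×10¹⁴ m³/s².
r = 6371 + 12020 = 18391 km = 1.839×10⁷ m.
Vis-viva rearranged: 1/a = 2/r − v²/μ = 1.087×10⁻⁷ − 6.371×10⁻⁸ = 4.504×10⁻⁸ m⁻¹.
a = 2.220×10⁷ m = 22201 km.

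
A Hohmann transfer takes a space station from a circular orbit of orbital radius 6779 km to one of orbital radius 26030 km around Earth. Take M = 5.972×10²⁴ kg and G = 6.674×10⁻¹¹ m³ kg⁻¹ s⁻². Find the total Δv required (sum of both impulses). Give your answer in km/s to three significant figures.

Δv_total ≈ 3.39 km/s

μ = GM = 6.674×10⁻¹¹ × 5.972×10²⁴ = 3.986×10¹⁴ m³/s².
r₁ = 6779 km = 6.779×10⁶ m.
r₂ = 26030 km = 2.603×10⁷ m.
Transfer ellipse a_t = (r₁ + r₂)/2 = 1.640×10⁷ m.
At r₁: circular v_c1 = √(μ/r₁) = 7668 m/s; transfer-perigee v_p = √[μ(2/r₁ − 1/a_t)] = 9659 m/s.
Δv₁ = v_p − v_c1 = 1991 m/s.
At r₂: circular v_c2 = √(μ/r₂) = 3913 m/s; transfer-apogee v_a = √[μ(2/r₂ − 1/a_t)] = 2515 m/s.
Δv₂ = v_c2 − v_a = 1398 m/s.
Total Δv = Δv₁ + Δv₂ = 3389 m/s = 3.389 km/s.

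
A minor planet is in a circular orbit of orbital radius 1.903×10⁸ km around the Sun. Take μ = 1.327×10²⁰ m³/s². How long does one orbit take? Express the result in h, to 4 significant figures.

T ≈ 12580 h

r = 1.903×10⁸ km = 1.903×10¹¹ m.
Kepler's third law: T = 2π√(r³/μ) = 2π√((1.903×10¹¹)³ / 1.327×10²⁰).
r³/μ = 5.193×10¹³ s², so T = 2π × 7.206×10⁶ = 4.528×10⁷ s.
Converting: 4.528×10⁷ s ÷ 3600 = 12580 h.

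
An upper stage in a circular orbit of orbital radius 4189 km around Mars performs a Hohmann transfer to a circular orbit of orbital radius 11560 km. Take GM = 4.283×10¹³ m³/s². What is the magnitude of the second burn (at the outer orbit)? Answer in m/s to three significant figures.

Δv ≈ 521 m/s

r₁ = 4189 km = 4.189×10⁶ m.
r₂ = 11560 km = 1.156×10⁷ m.
Transfer ellipse a_t = (r₁ + r₂)/2 = 7.874×10⁶ m.
At r₁: circular v_c1 = √(μ/r₁) = 3198 m/s; transfer-periapsis v_p = √[μ(2/r₁ − 1/a_t)] = 3874 m/s.
At r₂: circular v_c2 = √(μ/r₂) = 1925 m/s; transfer-apoapsis v_a = √[μ(2/r₂ − 1/a_t)] = 1404 m/s.
Δv₂ = v_c2 − v_a = 520.9 m/s.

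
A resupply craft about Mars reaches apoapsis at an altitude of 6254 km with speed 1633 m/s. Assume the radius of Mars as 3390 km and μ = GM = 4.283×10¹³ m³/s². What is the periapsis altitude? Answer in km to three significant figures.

r_a = 3390 + 6254 = 9644.0 km = 9.644×10⁶ m.
Specific energy ε = v²/2 − μ/r = -3.108×10⁶ J/kg, so a = −μ/(2ε) = 6.891×10⁶ m.
The apsides satisfy r_p + r_a = 2a, so the periapsis radius is 2a − r_a = 4.138×10⁶ m = 4137.6 km.
Periapsis altitude = 4137.6 − 3390 = 747.64 km.

periapsis altitude ≈ 748 km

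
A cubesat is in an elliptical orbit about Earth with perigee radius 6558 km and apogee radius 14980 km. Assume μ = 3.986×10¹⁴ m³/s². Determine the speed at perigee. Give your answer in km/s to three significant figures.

v ≈ 9.19 km/s

Semi-major axis a = (r_p + r_a)/2 = 10769 km = 1.077×10⁷ m.
Vis-viva: v² = μ(2/r − 1/a) = 3.986×10¹⁴ × (3.050×10⁻⁷ − 9.286×10⁻⁸) = 8.455×10⁷ m²/s².
v = 9195 m/s = 9.195 km/s.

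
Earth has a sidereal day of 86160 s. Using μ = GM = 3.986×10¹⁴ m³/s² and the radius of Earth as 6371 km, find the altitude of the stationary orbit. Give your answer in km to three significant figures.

A synchronous orbit has period T, so by Kepler's third law a = (μT²/4π²)^(1/3).
μT²/4π² = 3.986×10¹⁴ × (8.616×10⁴)² / 39.48 = 7.495×10²² m³.
a = 4.216×10⁷ m = 42163 km.
Altitude h = a − R = 42163 − 6371 = 35792 km.

h_sync ≈ 35800 km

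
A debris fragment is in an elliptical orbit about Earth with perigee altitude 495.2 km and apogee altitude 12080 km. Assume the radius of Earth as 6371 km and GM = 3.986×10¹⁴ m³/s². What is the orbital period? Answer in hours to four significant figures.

r_p = 6371 + 495.2 = 6866.2 km = 6.8662×10⁶ m.
r_a = 6371 + 12080 = 18451 km = 1.8451×10⁷ m.
Semi-major axis a = (r_p + r_a)/2 = (6866.2 + 18451)/2 = 12659 km = 1.266×10⁷ m.
By Kepler's third law T = 2π√(a³/μ) = 2π × 2.256×10³ = 1.417×10⁴ s.
= 3.937 hours.

T ≈ 3.937 hours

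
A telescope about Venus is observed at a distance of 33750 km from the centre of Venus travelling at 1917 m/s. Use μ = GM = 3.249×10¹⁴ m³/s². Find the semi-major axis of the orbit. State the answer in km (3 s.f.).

a ≈ 20900 km

r = 3.375×10⁷ m.
Specific orbital energy ε = v²/2 − μ/r = (1917)²/2 − 3.249×10¹⁴/3.375×10⁷ = -7.789×10⁶ J/kg.
Since ε = −μ/(2a), a = −μ/(2ε) = 2.086×10⁷ m = 20856 km.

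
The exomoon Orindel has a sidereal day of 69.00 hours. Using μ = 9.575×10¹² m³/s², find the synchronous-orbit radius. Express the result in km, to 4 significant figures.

r_sync ≈ 24640 km

T = 69.00 hours = 2.484×10⁵ s.
A synchronous orbit has period T, so by Kepler's third law a = (μT²/4π²)^(1/3).
μT²/4π² = 9.575×10¹² × (2.484×10⁵)² / 39.48 = 1.497×10²² m³.
a = 2.464×10⁷ m = 24643 km.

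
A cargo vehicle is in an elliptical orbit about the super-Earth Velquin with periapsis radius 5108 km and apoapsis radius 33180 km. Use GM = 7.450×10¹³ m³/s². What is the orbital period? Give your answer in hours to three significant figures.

Semi-major axis a = (r_p + r_a)/2 = (5108.0 + 33180)/2 = 19144 km = 1.914×10⁷ m.
By Kepler's third law T = 2π√(a³/μ) = 2π × 9.704×10³ = 6.097×10⁴ s.
= 16.94 hours.

T ≈ 16.9 hours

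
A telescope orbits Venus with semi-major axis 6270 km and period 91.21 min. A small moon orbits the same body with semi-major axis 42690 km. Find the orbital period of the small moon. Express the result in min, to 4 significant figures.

T₂ ≈ 1620 min

Kepler's third law: T² ∝ a³, so T₂ = T₁ (a₂/a₁)^(3/2).
a₂/a₁ = 6.809, (a₂/a₁)^(3/2) = 17.77.
T₂ = 91.21 × 17.77 = 1620 min.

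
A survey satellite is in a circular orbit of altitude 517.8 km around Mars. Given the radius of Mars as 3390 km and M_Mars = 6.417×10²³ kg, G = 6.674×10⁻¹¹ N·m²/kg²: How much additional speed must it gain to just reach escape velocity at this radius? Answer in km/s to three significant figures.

μ = GM = 6.674×10⁻¹¹ × 6.417×10²³ = 4.283×10¹³ m³/s².
r = 3390 + 517.8 = 3907.8 km = 3.9078×10⁶ m.
Circular speed v_c = √(μ/r) = 3310 m/s.
Escape speed v_esc = √(2μ/r) = √2 × v_c = 4682 m/s.
Δv = v_esc − v_c = 1371 m/s = 1.371 km/s.

Δv ≈ 1.37 km/s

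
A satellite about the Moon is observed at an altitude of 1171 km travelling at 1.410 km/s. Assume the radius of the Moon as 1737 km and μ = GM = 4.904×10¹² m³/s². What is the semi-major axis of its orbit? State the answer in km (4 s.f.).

r = 1737 + 1171 = 2908.0 km = 2.908×10⁶ m.
Vis-viva rearranged: 1/a = 2/r − v²/μ = 6.878×10⁻⁷ − 4.054×10⁻⁷ = 2.824×10⁻⁷ m⁻¹.
a = 3.542×10⁶ m = 3541.7 km.

a ≈ 3542 km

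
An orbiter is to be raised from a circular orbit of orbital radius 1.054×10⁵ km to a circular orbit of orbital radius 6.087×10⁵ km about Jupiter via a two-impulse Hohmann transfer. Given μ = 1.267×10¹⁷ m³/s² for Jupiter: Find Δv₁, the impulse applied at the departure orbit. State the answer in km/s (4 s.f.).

r₁ = 1.054×10⁵ km = 1.054×10⁸ m.
r₂ = 6.087×10⁵ km = 6.087×10⁸ m.
Transfer ellipse a_t = (r₁ + r₂)/2 = 3.570×10⁸ m.
At r₁: circular v_c1 = √(μ/r₁) = 34670 m/s; transfer-perijove v_p = √[μ(2/r₁ − 1/a_t)] = 45270 m/s.
Δv₁ = v_p − v_c1 = 10600 m/s.
= 10.60 km/s.

Δv ≈ 10.60 km/s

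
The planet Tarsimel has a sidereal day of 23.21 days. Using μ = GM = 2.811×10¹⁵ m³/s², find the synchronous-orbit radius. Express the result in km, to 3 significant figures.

r_sync ≈ 6.59×10⁵ km

T = 23.21 days = 2.005×10⁶ s.
A synchronous orbit has period T, so by Kepler's third law a = (μT²/4π²)^(1/3).
μT²/4π² = 2.811×10¹⁵ × (2.005×10⁶)² / 39.48 = 2.863×10²⁶ m³.
a = 6.591×10⁸ m = 6.5911×10⁵ km.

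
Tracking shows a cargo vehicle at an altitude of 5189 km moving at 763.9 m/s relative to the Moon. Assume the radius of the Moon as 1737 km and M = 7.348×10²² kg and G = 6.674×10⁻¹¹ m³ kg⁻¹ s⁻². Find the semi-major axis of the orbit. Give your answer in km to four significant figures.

μ = GM = 6.674×10⁻¹¹ × 7.348×10²² = 4.904×10¹² m³/s².
r = 1737 + 5189 = 6926.0 km = 6.926×10⁶ m.
Specific orbital energy ε = v²/2 − μ/r = (763.9)²/2 − 4.904×10¹²/6.926×10⁶ = -4.163×10⁵ J/kg.
Since ε = −μ/(2a), a = −μ/(2ε) = 5.890×10⁶ m = 5890.1 km.

a ≈ 5890 km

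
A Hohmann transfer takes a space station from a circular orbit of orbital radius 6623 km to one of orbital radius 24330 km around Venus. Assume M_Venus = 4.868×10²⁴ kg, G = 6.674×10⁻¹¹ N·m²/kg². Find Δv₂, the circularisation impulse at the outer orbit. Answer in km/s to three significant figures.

μ = GM = 6.674×10⁻¹¹ × 4.868×10²⁴ = 3.249×10¹⁴ m³/s².
r₁ = 6623 km = 6.623×10⁶ m.
r₂ = 24330 km = 2.433×10⁷ m.
Transfer ellipse a_t = (r₁ + r₂)/2 = 1.548×10⁷ m.
At r₁: circular v_c1 = √(μ/r₁) = 7004 m/s; transfer-periapsis v_p = √[μ(2/r₁ − 1/a_t)] = 8782 m/s.
At r₂: circular v_c2 = √(μ/r₂) = 3654 m/s; transfer-apoapsis v_a = √[μ(2/r₂ − 1/a_t)] = 2390 m/s.
Δv₂ = v_c2 − v_a = 1264 m/s.
= 1.264 km/s.

Δv ≈ 1.26 km/s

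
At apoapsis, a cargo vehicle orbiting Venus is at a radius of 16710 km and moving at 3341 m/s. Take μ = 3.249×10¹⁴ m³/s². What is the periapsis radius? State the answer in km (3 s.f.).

r_a = 1.671×10⁷ m.
Specific energy ε = v²/2 − μ/r = -1.386×10⁷ J/kg, so a = −μ/(2ε) = 1.172×10⁷ m.
The apsides satisfy r_p + r_a = 2a, so the periapsis radius is 2a − r_a = 6.728×10⁶ m = 6727.7 km.

periapsis radius ≈ 6730 km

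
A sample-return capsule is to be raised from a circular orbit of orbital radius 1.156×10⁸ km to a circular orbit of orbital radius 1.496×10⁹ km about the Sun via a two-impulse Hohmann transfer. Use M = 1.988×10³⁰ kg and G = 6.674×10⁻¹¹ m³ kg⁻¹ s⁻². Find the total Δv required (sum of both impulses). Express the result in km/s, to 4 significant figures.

μ = GM = 6.674×10⁻¹¹ × 1.988×10³⁰ = 1.327×10²⁰ m³/s².
r₁ = 1.156×10⁸ km = 1.156×10¹¹ m.
r₂ = 1.496×10⁹ km = 1.496×10¹² m.
Transfer ellipse a_t = (r₁ + r₂)/2 = 8.058×10¹¹ m.
At r₁: circular v_c1 = √(μ/r₁) = 33880 m/s; transfer-perihelion v_p = √[μ(2/r₁ − 1/a_t)] = 46160 m/s.
Δv₁ = v_p − v_c1 = 12280 m/s.
At r₂: circular v_c2 = √(μ/r₂) = 9417 m/s; transfer-aphelion v_a = √[μ(2/r₂ − 1/a_t)] = 3567 m/s.
Δv₂ = v_c2 − v_a = 5851 m/s.
Total Δv = Δv₁ + Δv₂ = 18130 m/s = 18.13 km/s.

Δv_total ≈ 18.13 km/s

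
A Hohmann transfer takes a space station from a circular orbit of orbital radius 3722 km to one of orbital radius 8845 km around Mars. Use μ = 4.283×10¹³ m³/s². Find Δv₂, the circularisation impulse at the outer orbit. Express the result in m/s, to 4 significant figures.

r₁ = 3722 km = 3.722×10⁶ m.
r₂ = 8845 km = 8.845×10⁶ m.
Transfer ellipse a_t = (r₁ + r₂)/2 = 6.284×10⁶ m.
At r₁: circular v_c1 = √(μ/r₁) = 3392 m/s; transfer-periapsis v_p = √[μ(2/r₁ − 1/a_t)] = 4025 m/s.
At r₂: circular v_c2 = √(μ/r₂) = 2201 m/s; transfer-apoapsis v_a = √[μ(2/r₂ − 1/a_t)] = 1694 m/s.
Δv₂ = v_c2 − v_a = 506.9 m/s.

Δv ≈ 506.9 m/s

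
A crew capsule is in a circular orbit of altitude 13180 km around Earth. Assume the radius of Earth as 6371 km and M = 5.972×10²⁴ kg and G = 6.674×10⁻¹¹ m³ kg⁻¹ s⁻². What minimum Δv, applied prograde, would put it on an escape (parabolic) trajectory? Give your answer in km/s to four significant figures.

μ = GM = 6.674×10⁻¹¹ × 5.972×10²⁴ = 3.986×10¹⁴ m³/s².
r = 6371 + 13180 = 19551 km = 1.9551×10⁷ m.
Circular speed v_c = √(μ/r) = 4515 m/s.
Escape speed v_esc = √(2μ/r) = √2 × v_c = 6385 m/s.
Δv = v_esc − v_c = 1870 m/s = 1.870 km/s.

Δv ≈ 1.870 km/s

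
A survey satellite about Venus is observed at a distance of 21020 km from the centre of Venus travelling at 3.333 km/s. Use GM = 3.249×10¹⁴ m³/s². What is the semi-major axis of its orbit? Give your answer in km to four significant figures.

a ≈ 16410 km

r = 2.102×10⁷ m.
Vis-viva rearranged: 1/a = 2/r − v²/μ = 9.515×10⁻⁸ − 3.419×10⁻⁸ = 6.096×10⁻⁸ m⁻¹.
a = 1.641×10⁷ m = 16405 km.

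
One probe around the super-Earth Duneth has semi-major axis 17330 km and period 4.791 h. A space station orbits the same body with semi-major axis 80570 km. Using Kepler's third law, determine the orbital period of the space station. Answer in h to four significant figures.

Kepler's third law: T² ∝ a³, so T₂ = T₁ (a₂/a₁)^(3/2).
a₂/a₁ = 4.649, (a₂/a₁)^(3/2) = 10.02.
T₂ = 4.791 × 10.02 = 48.03 h.

T₂ ≈ 48.03 h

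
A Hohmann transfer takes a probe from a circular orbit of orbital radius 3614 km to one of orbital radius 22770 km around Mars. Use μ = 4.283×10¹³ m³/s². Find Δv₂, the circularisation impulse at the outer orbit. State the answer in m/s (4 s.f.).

r₁ = 3614 km = 3.614×10⁶ m.
r₂ = 22770 km = 2.277×10⁷ m.
Transfer ellipse a_t = (r₁ + r₂)/2 = 1.319×10⁷ m.
At r₁: circular v_c1 = √(μ/r₁) = 3443 m/s; transfer-periapsis v_p = √[μ(2/r₁ − 1/a_t)] = 4523 m/s.
At r₂: circular v_c2 = √(μ/r₂) = 1371 m/s; transfer-apoapsis v_a = √[μ(2/r₂ − 1/a_t)] = 717.8 m/s.
Δv₂ = v_c2 − v_a = 653.6 m/s.

Δv ≈ 653.6 m/s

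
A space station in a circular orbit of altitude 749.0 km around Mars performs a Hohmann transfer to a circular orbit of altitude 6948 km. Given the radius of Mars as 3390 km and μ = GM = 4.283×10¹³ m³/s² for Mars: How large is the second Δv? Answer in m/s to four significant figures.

Δv ≈ 496.3 m/s

r₁ = 3390 + 749.0 = 4139.0 km = 4.1390×10⁶ m.
r₂ = 3390 + 6948 = 10338 km = 1.0338×10⁷ m.
Transfer ellipse a_t = (r₁ + r₂)/2 = 7.238×10⁶ m.
At r₁: circular v_c1 = √(μ/r₁) = 3217 m/s; transfer-periapsis v_p = √[μ(2/r₁ − 1/a_t)] = 3844 m/s.
At r₂: circular v_c2 = √(μ/r₂) = 2035 m/s; transfer-apoapsis v_a = √[μ(2/r₂ − 1/a_t)] = 1539 m/s.
Δv₂ = v_c2 − v_a = 496.3 m/s.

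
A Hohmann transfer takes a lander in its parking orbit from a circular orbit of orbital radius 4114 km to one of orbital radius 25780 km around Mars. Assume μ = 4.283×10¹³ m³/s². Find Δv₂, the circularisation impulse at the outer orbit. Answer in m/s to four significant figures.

Δv ≈ 612.7 m/s

r₁ = 4114 km = 4.114×10⁶ m.
r₂ = 25780 km = 2.578×10⁷ m.
Transfer ellipse a_t = (r₁ + r₂)/2 = 1.495×10⁷ m.
At r₁: circular v_c1 = √(μ/r₁) = 3227 m/s; transfer-periapsis v_p = √[μ(2/r₁ − 1/a_t)] = 4237 m/s.
At r₂: circular v_c2 = √(μ/r₂) = 1289 m/s; transfer-apoapsis v_a = √[μ(2/r₂ − 1/a_t)] = 676.2 m/s.
Δv₂ = v_c2 − v_a = 612.7 m/s.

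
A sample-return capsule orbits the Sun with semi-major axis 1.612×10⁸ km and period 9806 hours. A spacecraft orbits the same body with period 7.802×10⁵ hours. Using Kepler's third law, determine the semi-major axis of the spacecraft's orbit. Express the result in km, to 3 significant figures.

Kepler's third law: a³ ∝ T², so a₂ = a₁ (T₂/T₁)^(2/3).
T₂/T₁ = 79.56, (T₂/T₁)^(2/3) = 18.50.
a₂ = 1.612×10⁸ × 18.50 = 2.982×10⁹ km.

a₂ ≈ 2.98×10⁹ km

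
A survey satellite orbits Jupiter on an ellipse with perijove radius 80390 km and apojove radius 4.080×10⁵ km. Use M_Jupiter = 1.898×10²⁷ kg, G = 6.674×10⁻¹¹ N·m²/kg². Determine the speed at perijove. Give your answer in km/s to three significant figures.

μ = GM = 6.674×10⁻¹¹ × 1.898×10²⁷ = 1.267×10¹⁷ m³/s².
Semi-major axis a = (r_p + r_a)/2 = 2.4420×10⁵ km = 2.442×10⁸ m.
Vis-viva: v² = μ(2/r − 1/a) = 1.267×10¹⁷ × (2.488×10⁻⁸ − 4.095×10⁻⁹) = 2.633×10⁹ m²/s².
v = 51310 m/s = 51.31 km/s.

v ≈ 51.3 km/s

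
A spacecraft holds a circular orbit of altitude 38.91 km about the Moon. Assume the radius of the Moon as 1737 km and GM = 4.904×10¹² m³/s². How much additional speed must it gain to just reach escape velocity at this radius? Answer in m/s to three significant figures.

Δv ≈ 688 m/s

r = 1737 + 38.91 = 1775.9 km = 1.7759×10⁶ m.
Circular speed v_c = √(μ/r) = 1662 m/s.
Escape speed v_esc = √(2μ/r) = √2 × v_c = 2350 m/s.
Δv = v_esc − v_c = 688.3 m/s.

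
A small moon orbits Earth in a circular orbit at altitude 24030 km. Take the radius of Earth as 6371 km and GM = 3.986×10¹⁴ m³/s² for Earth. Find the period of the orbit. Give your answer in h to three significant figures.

T ≈ 14.7 h

r = 6371 + 24030 = 30401 km = 3.0401×10⁷ m.
Kepler's third law: T = 2π√(r³/μ) = 2π√((3.040×10⁷)³ / 3.986×10¹⁴).
r³/μ = 7.049×10⁷ s², so T = 2π × 8.396×10³ = 5.275×10⁴ s.
Converting: 5.275×10⁴ s ÷ 3600 = 14.65 h.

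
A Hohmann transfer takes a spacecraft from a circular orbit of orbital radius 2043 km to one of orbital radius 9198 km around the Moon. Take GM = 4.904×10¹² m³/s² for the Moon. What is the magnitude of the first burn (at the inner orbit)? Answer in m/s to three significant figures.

r₁ = 2043 km = 2.043×10⁶ m.
r₂ = 9198 km = 9.198×10⁶ m.
Transfer ellipse a_t = (r₁ + r₂)/2 = 5.620×10⁶ m.
At r₁: circular v_c1 = √(μ/r₁) = 1549 m/s; transfer-perilune v_p = √[μ(2/r₁ − 1/a_t)] = 1982 m/s.
Δv₁ = v_p − v_c1 = 432.7 m/s.

Δv ≈ 433 m/s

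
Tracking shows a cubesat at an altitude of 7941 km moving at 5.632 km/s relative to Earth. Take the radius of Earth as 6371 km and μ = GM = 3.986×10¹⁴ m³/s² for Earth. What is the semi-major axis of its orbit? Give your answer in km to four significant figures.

a ≈ 16620 km

r = 6371 + 7941 = 14312 km = 1.431×10⁷ m.
Specific orbital energy ε = v²/2 − μ/r = (5632)²/2 − 3.986×10¹⁴/1.431×10⁷ = -1.199×10⁷ J/kg.
Since ε = −μ/(2a), a = −μ/(2ε) = 1.662×10⁷ m = 16621 km.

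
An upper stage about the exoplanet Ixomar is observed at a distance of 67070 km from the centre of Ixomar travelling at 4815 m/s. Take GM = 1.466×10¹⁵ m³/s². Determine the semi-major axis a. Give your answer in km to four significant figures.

a ≈ 71400 km

r = 6.707×10⁷ m.
Specific orbital energy ε = v²/2 − μ/r = (4815)²/2 − 1.466×10¹⁵/6.707×10⁷ = -1.027×10⁷ J/kg.
Since ε = −μ/(2a), a = −μ/(2ε) = 7.140×10⁷ m = 71403 km.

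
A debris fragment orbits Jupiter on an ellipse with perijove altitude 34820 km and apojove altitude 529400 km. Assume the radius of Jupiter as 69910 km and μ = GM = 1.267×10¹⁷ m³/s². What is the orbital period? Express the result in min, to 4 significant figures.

T ≈ 1943 min

r_p = 69910 + 34820 = 104730 km = 1.0473×10⁸ m.
r_a = 69910 + 529400 = 599310 km = 5.9931×10⁸ m.
Semi-major axis a = (r_p + r_a)/2 = (1.0473×10⁵ + 5.9931×10⁵)/2 = 3.5202×10⁵ km = 3.520×10⁸ m.
By Kepler's third law T = 2π√(a³/μ) = 2π × 1.856×10⁴ = 1.166×10⁵ s.
= 1943 min.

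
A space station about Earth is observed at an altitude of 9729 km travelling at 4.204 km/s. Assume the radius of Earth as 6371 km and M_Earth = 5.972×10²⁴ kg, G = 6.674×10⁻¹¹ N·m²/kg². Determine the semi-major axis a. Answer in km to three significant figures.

a ≈ 12500 km

μ = GM = 6.674×10⁻¹¹ × 5.972×10²⁴ = 3.986×10¹⁴ m³/s².
r = 6371 + 9729 = 16100 km = 1.610×10⁷ m.
Specific orbital energy ε = v²/2 − μ/r = (4204)²/2 − 3.986×10¹⁴/1.610×10⁷ = -1.592×10⁷ J/kg.
Since ε = −μ/(2a), a = −μ/(2ε) = 1.252×10⁷ m = 12519 km.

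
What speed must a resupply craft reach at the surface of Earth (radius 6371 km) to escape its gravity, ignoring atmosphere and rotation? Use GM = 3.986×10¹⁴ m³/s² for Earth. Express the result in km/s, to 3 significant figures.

r = R = 6.371×10⁶ m.
Escape speed v_esc = √(2μ/r) = √(2 × 3.986×10¹⁴ / 6.371×10⁶) = √(1.251×10⁸) = 11190 m/s.
= 11.19 km/s.

v_esc ≈ 11.2 km/s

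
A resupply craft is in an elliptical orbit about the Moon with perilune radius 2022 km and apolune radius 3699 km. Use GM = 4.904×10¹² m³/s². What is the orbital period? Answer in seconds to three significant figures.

T ≈ 13700 seconds

Semi-major axis a = (r_p + r_a)/2 = (2022.0 + 3699.0)/2 = 2860.5 km = 2.860×10⁶ m.
By Kepler's third law T = 2π√(a³/μ) = 2π × 2.185×10³ = 1.373×10⁴ s.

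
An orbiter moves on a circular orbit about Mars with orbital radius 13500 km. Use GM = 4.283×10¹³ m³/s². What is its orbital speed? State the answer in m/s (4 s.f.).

v ≈ 1781 m/s

r = 13500 km = 1.350×10⁷ m.
For a circular orbit v = √(μ/r) = √(4.283×10¹³ / 1.350×10⁷) = √(3.173×10⁶) = 1781 m/s.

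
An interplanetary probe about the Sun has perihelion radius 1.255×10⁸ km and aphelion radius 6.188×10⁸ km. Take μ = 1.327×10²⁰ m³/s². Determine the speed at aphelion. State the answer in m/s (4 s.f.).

Semi-major axis a = (r_p + r_a)/2 = 3.7215×10⁸ km = 3.722×10¹¹ m.
Vis-viva: v² = μ(2/r − 1/a) = 1.327×10²⁰ × (3.232×10⁻¹² − 2.687×10⁻¹²) = 7.232×10⁷ m²/s².
v = 8504 m/s.

v ≈ 8504 m/s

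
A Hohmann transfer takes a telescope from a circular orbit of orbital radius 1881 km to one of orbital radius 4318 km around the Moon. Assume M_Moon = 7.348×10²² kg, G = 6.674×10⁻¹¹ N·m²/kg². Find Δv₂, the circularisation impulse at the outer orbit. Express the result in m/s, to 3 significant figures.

μ = GM = 6.674×10⁻¹¹ × 7.348×10²² = 4.904×10¹² m³/s².
r₁ = 1881 km = 1.881×10⁶ m.
r₂ = 4318 km = 4.318×10⁶ m.
Transfer ellipse a_t = (r₁ + r₂)/2 = 3.100×10⁶ m.
At r₁: circular v_c1 = √(μ/r₁) = 1615 m/s; transfer-perilune v_p = √[μ(2/r₁ − 1/a_t)] = 1906 m/s.
At r₂: circular v_c2 = √(μ/r₂) = 1066 m/s; transfer-apolune v_a = √[μ(2/r₂ − 1/a_t)] = 830.2 m/s.
Δv₂ = v_c2 − v_a = 235.5 m/s.

Δv ≈ 235 m/s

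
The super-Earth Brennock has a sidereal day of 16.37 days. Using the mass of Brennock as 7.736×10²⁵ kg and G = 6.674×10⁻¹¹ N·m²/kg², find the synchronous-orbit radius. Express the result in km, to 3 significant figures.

μ = GM = 6.674×10⁻¹¹ × 7.736×10²⁵ = 5.163×10¹⁵ m³/s².
T = 16.37 days = 1.414×10⁶ s.
A synchronous orbit has period T, so by Kepler's third law a = (μT²/4π²)^(1/3).
μT²/4π² = 5.163×10¹⁵ × (1.414×10⁶)² / 39.48 = 2.616×10²⁶ m³.
a = 6.396×10⁸ m = 6.3957×10⁵ km.

r_sync ≈ 6.40×10⁵ km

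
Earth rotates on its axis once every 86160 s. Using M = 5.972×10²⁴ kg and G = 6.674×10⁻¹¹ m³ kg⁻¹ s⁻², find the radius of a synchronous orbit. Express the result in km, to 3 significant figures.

r_sync ≈ 42200 km

μ = GM = 6.674×10⁻¹¹ × 5.972×10²⁴ = 3.986×10¹⁴ m³/s².
A synchronous orbit has period T, so by Kepler's third law a = (μT²/4π²)^(1/3).
μT²/4π² = 3.986×10¹⁴ × (8.616×10⁴)² / 39.48 = 7.495×10²² m³.
a = 4.216×10⁷ m = 42162 km.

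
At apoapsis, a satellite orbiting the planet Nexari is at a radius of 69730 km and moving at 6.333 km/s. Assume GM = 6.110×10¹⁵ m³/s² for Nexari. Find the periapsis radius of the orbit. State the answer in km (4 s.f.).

periapsis radius ≈ 20690 km

r_a = 6.973×10⁷ m.
Specific energy ε = v²/2 − μ/r = -6.757×10⁷ J/kg, so a = −μ/(2ε) = 4.521×10⁷ m.
The apsides satisfy r_p + r_a = 2a, so the periapsis radius is 2a − r_a = 2.069×10⁷ m = 20694 km.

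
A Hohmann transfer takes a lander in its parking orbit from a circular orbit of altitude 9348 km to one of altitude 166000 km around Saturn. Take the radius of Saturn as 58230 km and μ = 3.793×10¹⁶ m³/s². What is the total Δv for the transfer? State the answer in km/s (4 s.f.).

Δv_total ≈ 9.833 km/s

r₁ = 58230 + 9348 = 67578 km = 6.7578×10⁷ m.
r₂ = 58230 + 166000 = 224230 km = 2.2423×10⁸ m.
Transfer ellipse a_t = (r₁ + r₂)/2 = 1.459×10⁸ m.
At r₁: circular v_c1 = √(μ/r₁) = 23690 m/s; transfer-perikrone v_p = √[μ(2/r₁ − 1/a_t)] = 29370 m/s.
Δv₁ = v_p − v_c1 = 5679 m/s.
At r₂: circular v_c2 = √(μ/r₂) = 13010 m/s; transfer-apokrone v_a = √[μ(2/r₂ − 1/a_t)] = 8851 m/s.
Δv₂ = v_c2 − v_a = 4155 m/s.
Total Δv = Δv₁ + Δv₂ = 9833 m/s = 9.833 km/s.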